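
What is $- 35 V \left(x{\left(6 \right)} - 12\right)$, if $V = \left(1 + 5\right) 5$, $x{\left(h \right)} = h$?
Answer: $6300$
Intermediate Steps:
$V = 30$ ($V = 6 \cdot 5 = 30$)
$- 35 V \left(x{\left(6 \right)} - 12\right) = - 35 \cdot 30 \left(6 - 12\right) = - 35 \cdot 30 \left(-6\right) = \left(-35\right) \left(-180\right) = 6300$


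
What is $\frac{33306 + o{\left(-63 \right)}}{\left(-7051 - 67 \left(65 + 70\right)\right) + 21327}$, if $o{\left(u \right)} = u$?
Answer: $\frac{33243}{5231} \approx 6.355$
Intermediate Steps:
$\frac{33306 + o{\left(-63 \right)}}{\left(-7051 - 67 \left(65 + 70\right)\right) + 21327} = \frac{33306 - 63}{\left(-7051 - 67 \left(65 + 70\right)\right) + 21327} = \frac{33243}{\left(-7051 - 67 \cdot 135\right) + 21327} = \frac{33243}{\left(-7051 - 9045\right) + 21327} = \frac{33243}{-16096 + 21327} = \frac{33243}{5231}$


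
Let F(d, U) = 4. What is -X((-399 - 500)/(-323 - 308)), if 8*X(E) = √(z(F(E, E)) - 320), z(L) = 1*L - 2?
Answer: -I*√318/8 ≈ -2.2291*I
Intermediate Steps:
z(L) = -2 + L (z(L) = L - 2 = -2 + L)
X(E) = I*√318/8 (X(E) = √((-2 + 4) - 320)/8 = √(2 - 320)/8 = √(-318)/8 = (I*√318)/8 = I*√318/8)
-X((-399 - 500)/(-323 - 308)) = -I*√318/8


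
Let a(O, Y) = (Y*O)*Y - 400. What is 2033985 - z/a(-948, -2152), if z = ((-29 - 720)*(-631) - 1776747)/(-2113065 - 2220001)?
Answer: 172738022105111384777/84925907568203 ≈ 2.0340e+6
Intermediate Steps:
a(O, Y) = -400 + O*Y² (a(O, Y) = (O*Y)*Y - 400 = O*Y² - 400 = -400 + O*Y²)
z = 652064/2166533 (z = (-749*(-631) - 1776747)/(-4333066) = (472619 - 1776747)*(-1/4333066) = -1304128*(-1/4333066) = 652064/2166533 ≈ 0.30097)
2033985 - z/a(-948, -2152) = 2033985 - 652064/(2166533*(-400 - 948*(-2152)²)) = 2033985 - 652064/(2166533*(-400 - 948*4631104)) = 2033985 - 652064/(2166533*(-400 - 4390286592)) = 2033985 - 652064/(2166533*(-4390286992)) = 2033985 - 652064*(-1)/(2166533*4390286992) = 2033985 - 1*(-5822/84925907568203) = 2033985 + 5822/84925907568203 = 172738022105111384777/84925907568203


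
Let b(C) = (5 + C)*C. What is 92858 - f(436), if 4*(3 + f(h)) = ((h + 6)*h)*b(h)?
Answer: -9263380267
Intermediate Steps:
b(C) = C*(5 + C)
f(h) = -3 + h**2*(5 + h)*(6 + h)/4 (f(h) = -3 + (((h + 6)*h)*(h*(5 + h)))/4 = -3 + (((6 + h)*h)*(h*(5 + h)))/4 = -3 + ((h*(6 + h))*(h*(5 + h)))/4 = -3 + (h**2*(5 + h)*(6 + h))/4 = -3 + h**2*(5 + h)*(6 + h)/4)
92858 - f(436) = 92858 - (-3 + (1/4)*436**4 + (11/4)*436**3 + (15/2)*436**2) = 92858 - (-3 + (1/4)*36136489216 + (11/4)*82881856 + (15/2)*190096) = 92858 - (-3 + 9034122304 + 227925104 + 1425720) = 92858 - 1*9263473125 = 92858 - 9263473125 = -9263380267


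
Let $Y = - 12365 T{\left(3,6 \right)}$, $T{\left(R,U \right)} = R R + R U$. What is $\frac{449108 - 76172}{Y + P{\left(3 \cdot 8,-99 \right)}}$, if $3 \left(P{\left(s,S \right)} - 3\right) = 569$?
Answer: $- \frac{1118808}{1000987} \approx -1.1177$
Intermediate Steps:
$T{\left(R,U \right)} = R^{2} + R U$
$P{\left(s,S \right)} = \frac{578}{3}$ ($P{\left(s,S \right)} = 3 + \frac{1}{3} \cdot 569 = 3 + \frac{569}{3} = \frac{578}{3}$)
$Y = -333855$ ($Y = - 12365 \cdot 3 \left(3 + 6\right) = - 12365 \cdot 3 \cdot 9 = \left(-12365\right) 27 = -333855$)
$\frac{449108 - 76172}{Y + P{\left(3 \cdot 8,-99 \right)}} = \frac{449108 - 76172}{-333855 + \frac{578}{3}} = \frac{372936}{- \frac{1000987}{3}} = 372936 \left(- \frac{3}{1000987}\right) = - \frac{1118808}{1000987}$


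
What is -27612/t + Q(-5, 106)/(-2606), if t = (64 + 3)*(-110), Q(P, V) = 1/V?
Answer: 3813710531/1017929660 ≈ 3.7465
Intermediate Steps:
t = -7370 (t = 67*(-110) = -7370)
-27612/t + Q(-5, 106)/(-2606) = -27612/(-7370) + 1/(106*(-2606)) = -27612*(-1/7370) + (1/106)*(-1/2606) = 13806/3685 - 1/276236 = 3813710531/1017929660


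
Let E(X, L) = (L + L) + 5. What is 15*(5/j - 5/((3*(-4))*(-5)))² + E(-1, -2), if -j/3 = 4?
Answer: 19/4 ≈ 4.7500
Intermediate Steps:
E(X, L) = 5 + 2*L (E(X, L) = 2*L + 5 = 5 + 2*L)
j = -12 (j = -3*4 = -12)
15*(5/j - 5/((3*(-4))*(-5)))² + E(-1, -2) = 15*(5/(-12) - 5/((3*(-4))*(-5)))² + (5 + 2*(-2)) = 15*(5*(-1/12) - 5/((-12*(-5))))² + (5 - 4) = 15*(-5/12 - 5/60)² + 1 = 15*(-5/12 - 5*1/60)² + 1 = 15*(-5/12 - 1/12)² + 1 = 15*(-½)² + 1 = 15*(¼) + 1 = 15/4 + 1 = 19/4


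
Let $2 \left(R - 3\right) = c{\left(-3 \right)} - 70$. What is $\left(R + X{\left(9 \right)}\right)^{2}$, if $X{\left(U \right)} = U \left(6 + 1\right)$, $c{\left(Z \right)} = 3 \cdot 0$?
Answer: $961$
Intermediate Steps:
$c{\left(Z \right)} = 0$
$X{\left(U \right)} = 7 U$ ($X{\left(U \right)} = U 7 = 7 U$)
$R = -32$ ($R = 3 + \frac{0 - 70}{2} = 3 + \frac{1}{2} \left(-70\right) = 3 - 35 = -32$)
$\left(R + X{\left(9 \right)}\right)^{2} = \left(-32 + 7 \cdot 9\right)^{2} = \left(-32 + 63\right)^{2} = 31^{2} = 961$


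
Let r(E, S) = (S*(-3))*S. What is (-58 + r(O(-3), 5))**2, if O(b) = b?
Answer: 17689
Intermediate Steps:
r(E, S) = -3*S**2 (r(E, S) = (-3*S)*S = -3*S**2)
(-58 + r(O(-3), 5))**2 = (-58 - 3*5**2)**2 = (-58 - 3*25)**2 = (-58 - 75)**2 = (-133)**2 = 17689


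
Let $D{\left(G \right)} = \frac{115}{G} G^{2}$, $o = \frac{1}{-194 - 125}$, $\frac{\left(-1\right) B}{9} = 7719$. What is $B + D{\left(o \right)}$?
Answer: $- \frac{22161364}{319} \approx -69471.0$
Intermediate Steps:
$B = -69471$ ($B = \left(-9\right) 7719 = -69471$)
$o = - \frac{1}{319}$ ($o = \frac{1}{-319} = - \frac{1}{319} \approx -0.0031348$)
$D{\left(G \right)} = 115 G$
$B + D{\left(o \right)} = -69471 + 115 \left(- \frac{1}{319}\right) = -69471 - \frac{115}{319} = - \frac{22161364}{319}$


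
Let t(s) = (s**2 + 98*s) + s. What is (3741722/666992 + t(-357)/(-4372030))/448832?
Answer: 4074371717627/327210762460142080 ≈ 1.2452e-5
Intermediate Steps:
t(s) = s**2 + 99*s
(3741722/666992 + t(-357)/(-4372030))/448832 = (3741722/666992 - 357*(99 - 357)/(-4372030))/448832 = (3741722*(1/666992) - 357*(-258)*(-1/4372030))*(1/448832) = (1870861/333496 + 92106*(-1/4372030))*(1/448832) = (1870861/333496 - 46053/2186015)*(1/448832) = (4074371717627/729027258440)*(1/448832) = 4074371717627/327210762460142080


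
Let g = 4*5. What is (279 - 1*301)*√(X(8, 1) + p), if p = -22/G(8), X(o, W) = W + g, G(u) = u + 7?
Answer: -22*√4395/15 ≈ -97.232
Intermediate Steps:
g = 20
G(u) = 7 + u
X(o, W) = 20 + W (X(o, W) = W + 20 = 20 + W)
p = -22/15 (p = -22/(7 + 8) = -22/15 ≈ -1.4667)
(279 - 1*301)*√(X(8, 1) + p) = (279 - 1*301)*√((20 + 1) - 22/15) = (279 - 301)*√(21 - 22/15) = -22*√4395/15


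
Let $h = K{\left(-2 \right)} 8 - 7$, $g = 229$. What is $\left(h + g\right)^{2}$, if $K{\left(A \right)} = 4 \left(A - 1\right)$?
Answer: $15876$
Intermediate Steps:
$K{\left(A \right)} = -4 + 4 A$ ($K{\left(A \right)} = 4 \left(-1 + A\right) = -4 + 4 A$)
$h = -103$ ($h = \left(-4 + 4 \left(-2\right)\right) 8 - 7 = \left(-4 - 8\right) 8 - 7 = \left(-12\right) 8 - 7 = -96 - 7 = -103$)
$\left(h + g\right)^{2} = \left(-103 + 229\right)^{2} = 126^{2} = 15876$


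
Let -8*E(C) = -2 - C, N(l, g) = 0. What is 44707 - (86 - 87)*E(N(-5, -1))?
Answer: 178829/4 ≈ 44707.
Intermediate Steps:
E(C) = ¼ + C/8 (E(C) = -(-2 - C)/8 = ¼ + C/8)
44707 - (86 - 87)*E(N(-5, -1)) = 44707 - (86 - 87)*(¼ + (⅛)*0) = 44707 - (-1)*(¼ + 0) = 44707 - (-1)/4 = 44707 - 1*(-¼) = 44707 + ¼ = 178829/4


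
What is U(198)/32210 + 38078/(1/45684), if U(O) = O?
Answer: 28015538944059/16105 ≈ 1.7396e+9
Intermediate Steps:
U(198)/32210 + 38078/(1/45684) = 198/32210 + 38078/(1/45684) = 198*(1/32210) + 38078/(1/45684) = 99/16105 + 38078*45684 = 99/16105 + 1739555352 = 28015538944059/16105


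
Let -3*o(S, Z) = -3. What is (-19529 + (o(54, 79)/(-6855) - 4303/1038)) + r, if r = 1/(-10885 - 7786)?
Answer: -288338125689057/14761479310 ≈ -19533.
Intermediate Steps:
o(S, Z) = 1 (o(S, Z) = -⅓*(-3) = 1)
r = -1/18671 (r = 1/(-18671) = -1/18671 ≈ -5.3559e-5)
(-19529 + (o(54, 79)/(-6855) - 4303/1038)) + r = (-19529 + (1/(-6855) - 4303/1038)) - 1/18671 = (-19529 + (1*(-1/6855) - 4303*1/1038)) - 1/18671 = (-19529 + (-1/6855 - 4303/1038)) - 1/18671 = (-19529 - 3277567/790610) - 1/18671 = -15443100257/790610 - 1/18671 = -288338125689057/14761479310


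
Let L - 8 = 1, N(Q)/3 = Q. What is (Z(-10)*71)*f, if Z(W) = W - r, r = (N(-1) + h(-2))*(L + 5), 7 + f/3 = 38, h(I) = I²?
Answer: -158472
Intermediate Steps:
N(Q) = 3*Q
f = 93 (f = -21 + 3*38 = -21 + 114 = 93)
L = 9 (L = 8 + 1 = 9)
r = 14 (r = (3*(-1) + (-2)²)*(9 + 5) = (-3 + 4)*14 = 1*14 = 14)
Z(W) = -14 + W (Z(W) = W - 1*14 = W - 14 = -14 + W)
(Z(-10)*71)*f = ((-14 - 10)*71)*93 = -24*71*93 = -1704*93 = -158472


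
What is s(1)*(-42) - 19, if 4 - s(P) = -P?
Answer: -229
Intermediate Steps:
s(P) = 4 + P (s(P) = 4 - (-1)*P = 4 + P)
s(1)*(-42) - 19 = (4 + 1)*(-42) - 19 = 5*(-42) - 19 = -210 - 19 = -229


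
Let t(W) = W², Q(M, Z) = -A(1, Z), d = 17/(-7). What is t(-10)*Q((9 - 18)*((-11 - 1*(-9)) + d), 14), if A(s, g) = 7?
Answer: -700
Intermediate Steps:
d = -17/7 (d = 17*(-⅐) = -17/7 ≈ -2.4286)
Q(M, Z) = -7 (Q(M, Z) = -1*7 = -7)
t(-10)*Q((9 - 18)*((-11 - 1*(-9)) + d), 14) = (-10)²*(-7) = 100*(-7) = -700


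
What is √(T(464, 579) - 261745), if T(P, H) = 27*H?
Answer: 4*I*√15382 ≈ 496.1*I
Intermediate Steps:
√(T(464, 579) - 261745) = √(27*579 - 261745) = √(15633 - 261745) = √(-246112) = 4*I*√15382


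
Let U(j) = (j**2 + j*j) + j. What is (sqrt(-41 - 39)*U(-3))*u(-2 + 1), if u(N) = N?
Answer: -60*I*sqrt(5) ≈ -134.16*I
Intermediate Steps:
U(j) = j + 2*j**2 (U(j) = (j**2 + j**2) + j = 2*j**2 + j = j + 2*j**2)
(sqrt(-41 - 39)*U(-3))*u(-2 + 1) = (sqrt(-41 - 39)*(-3*(1 + 2*(-3))))*(-2 + 1) = (sqrt(-80)*(-3*(1 - 6)))*(-1) = ((4*I*sqrt(5))*(-3*(-5)))*(-1) = ((4*I*sqrt(5))*15)*(-1) = (60*I*sqrt(5))*(-1) = -60*I*sqrt(5)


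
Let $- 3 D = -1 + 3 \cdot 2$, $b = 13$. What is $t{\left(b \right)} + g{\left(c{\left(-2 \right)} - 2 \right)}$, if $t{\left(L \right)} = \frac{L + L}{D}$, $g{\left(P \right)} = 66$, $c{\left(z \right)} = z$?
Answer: $\frac{252}{5} \approx 50.4$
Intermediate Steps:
$D = - \frac{5}{3}$ ($D = - \frac{-1 + 3 \cdot 2}{3} = - \frac{-1 + 6}{3} = \left(- \frac{1}{3}\right) 5 = - \frac{5}{3} \approx -1.6667$)
$t{\left(L \right)} = - \frac{6 L}{5}$ ($t{\left(L \right)} = \frac{L + L}{- \frac{5}{3}} = 2 L \left(- \frac{3}{5}\right) = - \frac{6 L}{5}$)
$t{\left(b \right)} + g{\left(c{\left(-2 \right)} - 2 \right)} = \left(- \frac{6}{5}\right) 13 + 66 = - \frac{78}{5} + 66 = \frac{252}{5}$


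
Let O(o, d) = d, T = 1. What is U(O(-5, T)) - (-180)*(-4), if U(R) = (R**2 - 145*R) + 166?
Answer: -698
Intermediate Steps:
U(R) = 166 + R**2 - 145*R
U(O(-5, T)) - (-180)*(-4) = (166 + 1**2 - 145*1) - (-180)*(-4) = (166 + 1 - 145) - 1*720 = 22 - 720 = -698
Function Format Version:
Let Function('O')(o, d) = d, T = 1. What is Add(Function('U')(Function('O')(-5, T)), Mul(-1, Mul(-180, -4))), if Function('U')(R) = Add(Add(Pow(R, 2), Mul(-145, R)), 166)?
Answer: -698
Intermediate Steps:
Function('U')(R) = Add(166, Pow(R, 2), Mul(-145, R))
Add(Function('U')(Function('O')(-5, T)), Mul(-1, Mul(-180, -4))) = Add(Add(166, Pow(1, 2), Mul(-145, 1)), Mul(-1, Mul(-180, -4))) = Add(Add(166, 1, -145), Mul(-1, 720)) = Add(22, -720) = -698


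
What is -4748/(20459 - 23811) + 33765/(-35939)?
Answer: 14364523/30116882 ≈ 0.47696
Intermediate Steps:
-4748/(20459 - 23811) + 33765/(-35939) = -4748/(-3352) + 33765*(-1/35939) = -4748*(-1/3352) - 33765/35939 = 1187/838 - 33765/35939 = 14364523/30116882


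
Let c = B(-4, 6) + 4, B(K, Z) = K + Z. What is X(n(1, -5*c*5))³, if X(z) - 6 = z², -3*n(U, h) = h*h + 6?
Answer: 178263528175168884001000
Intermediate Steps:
c = 6 (c = (-4 + 6) + 4 = 2 + 4 = 6)
n(U, h) = -2 - h²/3 (n(U, h) = -(h*h + 6)/3 = -(h² + 6)/3 = -(6 + h²)/3 = -2 - h²/3)
X(z) = 6 + z²
X(n(1, -5*c*5))³ = (6 + (-2 - (-5*6*5)²/3)²)³ = (6 + (-2 - (-30*5)²/3)²)³ = (6 + (-2 - ⅓*(-150)²)²)³ = (6 + (-2 - ⅓*22500)²)³ = (6 + (-2 - 7500)²)³ = (6 + (-7502)²)³ = (6 + 56280004)³ = 56280010³ = 178263528175168884001000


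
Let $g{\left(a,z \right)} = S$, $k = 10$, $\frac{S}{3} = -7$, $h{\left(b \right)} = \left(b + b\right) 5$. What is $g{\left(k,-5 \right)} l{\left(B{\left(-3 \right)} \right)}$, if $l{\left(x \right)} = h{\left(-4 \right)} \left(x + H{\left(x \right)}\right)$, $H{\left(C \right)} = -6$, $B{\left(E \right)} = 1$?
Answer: $-4200$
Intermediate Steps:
$h{\left(b \right)} = 10 b$ ($h{\left(b \right)} = 2 b 5 = 10 b$)
$S = -21$ ($S = 3 \left(-7\right) = -21$)
$l{\left(x \right)} = 240 - 40 x$ ($l{\left(x \right)} = 10 \left(-4\right) \left(x - 6\right) = - 40 \left(-6 + x\right) = 240 - 40 x$)
$g{\left(a,z \right)} = -21$
$g{\left(k,-5 \right)} l{\left(B{\left(-3 \right)} \right)} = - 21 \left(240 - 40\right) = \left(-21\right) 200 = -4200$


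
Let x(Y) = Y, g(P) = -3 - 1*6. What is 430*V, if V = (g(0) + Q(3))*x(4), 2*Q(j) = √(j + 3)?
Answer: -15480 + 860*√6 ≈ -13373.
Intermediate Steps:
Q(j) = √(3 + j)/2 (Q(j) = √(j + 3)/2 = √(3 + j)/2)
g(P) = -9 (g(P) = -3 - 6 = -9)
V = -36 + 2*√6 (V = (-9 + √(3 + 3)/2)*4 = (-9 + √6/2)*4 = -36 + 2*√6 ≈ -31.101)
430*V = 430*(-36 + 2*√6) = -15480 + 860*√6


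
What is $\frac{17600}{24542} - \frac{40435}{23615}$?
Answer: $- \frac{57673177}{57955933} \approx -0.99512$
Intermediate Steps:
$\frac{17600}{24542} - \frac{40435}{23615} = 17600 \cdot \frac{1}{24542} - \frac{8087}{4723} = \frac{8800}{12271} - \frac{8087}{4723} = - \frac{57673177}{57955933}$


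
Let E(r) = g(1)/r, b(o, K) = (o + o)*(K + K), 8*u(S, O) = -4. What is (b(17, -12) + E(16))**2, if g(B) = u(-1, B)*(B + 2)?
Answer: 681993225/1024 ≈ 6.6601e+5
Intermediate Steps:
u(S, O) = -1/2 (u(S, O) = (1/8)*(-4) = -1/2)
b(o, K) = 4*K*o (b(o, K) = (2*o)*(2*K) = 4*K*o)
g(B) = -1 - B/2 (g(B) = -(B + 2)/2 = -(2 + B)/2 = -1 - B/2)
E(r) = -3/(2*r) (E(r) = (-1 - 1/2*1)/r = (-1 - 1/2)/r = -3/(2*r))
(b(17, -12) + E(16))**2 = (4*(-12)*17 - 3/2/16)**2 = (-816 - 3/2*1/16)**2 = (-816 - 3/32)**2 = (-26115/32)**2 = 681993225/1024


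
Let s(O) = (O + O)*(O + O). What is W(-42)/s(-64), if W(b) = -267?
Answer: -267/16384 ≈ -0.016296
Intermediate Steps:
s(O) = 4*O² (s(O) = (2*O)*(2*O) = 4*O²)
W(-42)/s(-64) = -267/(4*(-64)²) = -267/(4*4096) = -267/16384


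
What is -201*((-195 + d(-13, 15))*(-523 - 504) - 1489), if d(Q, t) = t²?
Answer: 6492099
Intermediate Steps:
-201*((-195 + d(-13, 15))*(-523 - 504) - 1489) = -201*((-195 + 15²)*(-523 - 504) - 1489) = -201*((-195 + 225)*(-1027) - 1489) = -201*(30*(-1027) - 1489) = -201*(-30810 - 1489) = -201*(-32299) = 6492099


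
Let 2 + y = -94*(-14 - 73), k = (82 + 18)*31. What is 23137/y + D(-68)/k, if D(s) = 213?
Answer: 18366547/6336400 ≈ 2.8986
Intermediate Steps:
k = 3100 (k = 100*31 = 3100)
y = 8176 (y = -2 - 94*(-14 - 73) = -2 - 94*(-87) = -2 + 8178 = 8176)
23137/y + D(-68)/k = 23137/8176 + 213/3100 = 18366547/6336400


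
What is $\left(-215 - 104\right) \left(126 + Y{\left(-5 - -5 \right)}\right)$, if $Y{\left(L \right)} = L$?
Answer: $-40194$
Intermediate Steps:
$\left(-215 - 104\right) \left(126 + Y{\left(-5 - -5 \right)}\right) = \left(-215 - 104\right) \left(126 - 0\right) = - 319 \left(126 + \left(-5 + 5\right)\right) = - 319 \left(126 + 0\right) = \left(-319\right) 126 = -40194$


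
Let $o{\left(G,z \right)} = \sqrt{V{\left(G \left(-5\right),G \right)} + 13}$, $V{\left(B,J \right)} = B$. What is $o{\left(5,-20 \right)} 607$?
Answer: $1214 i \sqrt{3} \approx 2102.7 i$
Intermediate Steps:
$o{\left(G,z \right)} = \sqrt{13 - 5 G}$ ($o{\left(G,z \right)} = \sqrt{G \left(-5\right) + 13} = \sqrt{- 5 G + 13} = \sqrt{13 - 5 G}$)
$o{\left(5,-20 \right)} 607 = \sqrt{13 - 25} \cdot 607 = \sqrt{-12} \cdot 607 = 2 i \sqrt{3} \cdot 607 = 1214 i \sqrt{3}$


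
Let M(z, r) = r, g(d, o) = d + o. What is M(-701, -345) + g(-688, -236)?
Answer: -1269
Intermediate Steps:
M(-701, -345) + g(-688, -236) = -345 + (-688 - 236) = -345 - 924 = -1269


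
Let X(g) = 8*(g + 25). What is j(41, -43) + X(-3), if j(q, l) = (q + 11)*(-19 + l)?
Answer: -3048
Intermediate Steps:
j(q, l) = (-19 + l)*(11 + q) (j(q, l) = (11 + q)*(-19 + l) = (-19 + l)*(11 + q))
X(g) = 200 + 8*g (X(g) = 8*(25 + g) = 200 + 8*g)
j(41, -43) + X(-3) = (-209 - 19*41 + 11*(-43) - 43*41) + (200 + 8*(-3)) = (-209 - 779 - 473 - 1763) + (200 - 24) = -3224 + 176 = -3048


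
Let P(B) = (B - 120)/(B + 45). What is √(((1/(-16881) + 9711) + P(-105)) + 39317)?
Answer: √55889950444923/33762 ≈ 221.43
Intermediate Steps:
P(B) = (-120 + B)/(45 + B)
√(((1/(-16881) + 9711) + P(-105)) + 39317) = √(((1/(-16881) + 9711) + (-120 - 105)/(45 - 105)) + 39317) = √(((-1/16881 + 9711) - 225/(-60)) + 39317) = √((163931390/16881 - 1/60*(-225)) + 39317) = √((163931390/16881 + 15/4) + 39317) = √(655978775/67524 + 39317) = √(3310819883/67524) = √55889950444923/33762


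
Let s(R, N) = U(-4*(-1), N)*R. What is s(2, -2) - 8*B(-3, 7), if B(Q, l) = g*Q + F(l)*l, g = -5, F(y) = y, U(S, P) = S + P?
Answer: -508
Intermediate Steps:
U(S, P) = P + S
s(R, N) = R*(4 + N) (s(R, N) = (N - 4*(-1))*R = (N + 4)*R = (4 + N)*R = R*(4 + N))
B(Q, l) = l² - 5*Q (B(Q, l) = -5*Q + l*l = -5*Q + l² = l² - 5*Q)
s(2, -2) - 8*B(-3, 7) = 2*(4 - 2) - 8*(7² - 5*(-3)) = 2*2 - 8*(49 + 15) = 4 - 8*64 = 4 - 512 = -508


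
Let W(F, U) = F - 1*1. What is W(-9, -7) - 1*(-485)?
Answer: 475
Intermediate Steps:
W(F, U) = -1 + F (W(F, U) = F - 1 = -1 + F)
W(-9, -7) - 1*(-485) = (-1 - 9) - 1*(-485) = -10 + 485 = 475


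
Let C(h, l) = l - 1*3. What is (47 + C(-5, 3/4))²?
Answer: 32041/16 ≈ 2002.6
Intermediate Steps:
C(h, l) = -3 + l (C(h, l) = l - 3 = -3 + l)
(47 + C(-5, 3/4))² = (47 + (-3 + 3/4))² = (47 + (-3 + 3*(¼)))² = (47 + (-3 + ¾))² = (47 - 9/4)² = (179/4)² = 32041/16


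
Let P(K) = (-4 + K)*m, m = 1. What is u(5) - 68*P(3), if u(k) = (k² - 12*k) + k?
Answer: 38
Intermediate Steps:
u(k) = k² - 11*k
P(K) = -4 + K (P(K) = (-4 + K)*1 = -4 + K)
u(5) - 68*P(3) = 5*(-11 + 5) - 68*(-4 + 3) = 5*(-6) - 68*(-1) = -30 + 68 = 38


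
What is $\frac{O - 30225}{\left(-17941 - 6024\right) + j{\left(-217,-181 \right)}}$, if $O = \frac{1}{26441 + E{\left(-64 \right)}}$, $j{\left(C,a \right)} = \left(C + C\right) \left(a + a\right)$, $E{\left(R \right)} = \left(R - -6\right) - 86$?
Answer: $- \frac{794826824}{3501261471} \approx -0.22701$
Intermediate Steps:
$E{\left(R \right)} = -80 + R$ ($E{\left(R \right)} = \left(R + 6\right) - 86 = \left(6 + R\right) - 86 = -80 + R$)
$j{\left(C,a \right)} = 4 C a$ ($j{\left(C,a \right)} = 2 C 2 a = 4 C a$)
$O = \frac{1}{26297}$ ($O = \frac{1}{26441 - 144} = \frac{1}{26297} \approx 3.8027 \cdot 10^{-5}$)
$\frac{O - 30225}{\left(-17941 - 6024\right) + j{\left(-217,-181 \right)}} = \frac{\frac{1}{26297} - 30225}{\left(-17941 - 6024\right) + 4 \left(-217\right) \left(-181\right)} = - \frac{794826824}{26297 \left(-23965 + 157108\right)} = - \frac{794826824}{26297 \cdot 133143} = \left(- \frac{794826824}{26297}\right) \frac{1}{133143} = - \frac{794826824}{3501261471}$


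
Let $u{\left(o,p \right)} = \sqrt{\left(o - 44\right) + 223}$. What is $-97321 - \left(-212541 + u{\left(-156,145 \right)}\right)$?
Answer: $115220 - \sqrt{23} \approx 1.1522 \cdot 10^{5}$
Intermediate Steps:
$u{\left(o,p \right)} = \sqrt{179 + o}$ ($u{\left(o,p \right)} = \sqrt{\left(-44 + o\right) + 223} = \sqrt{179 + o}$)
$-97321 - \left(-212541 + u{\left(-156,145 \right)}\right) = -97321 + \left(212541 - \sqrt{179 - 156}\right) = -97321 + \left(212541 - \sqrt{23}\right) = 115220 - \sqrt{23}$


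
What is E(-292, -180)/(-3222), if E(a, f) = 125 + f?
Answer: 55/3222 ≈ 0.017070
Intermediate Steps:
E(-292, -180)/(-3222) = (125 - 180)/(-3222) = -55*(-1/3222) = 55/3222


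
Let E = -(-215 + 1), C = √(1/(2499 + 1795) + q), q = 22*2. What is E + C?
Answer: 214 + 3*√90143942/4294 ≈ 220.63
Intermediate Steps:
q = 44
C = 3*√90143942/4294 (C = √(1/(2499 + 1795) + 44) = √(1/4294 + 44) = √(188937/4294) = 3*√90143942/4294 ≈ 6.6333)
E = 214 (E = -1*(-214) = 214)
E + C = 214 + 3*√90143942/4294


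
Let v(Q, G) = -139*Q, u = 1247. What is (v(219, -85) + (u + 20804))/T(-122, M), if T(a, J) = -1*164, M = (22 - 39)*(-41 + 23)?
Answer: 4195/82 ≈ 51.159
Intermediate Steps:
M = 306 (M = -17*(-18) = 306)
T(a, J) = -164
(v(219, -85) + (u + 20804))/T(-122, M) = (-139*219 + (1247 + 20804))/(-164) = (-30441 + 22051)*(-1/164) = -8390*(-1/164) = 4195/82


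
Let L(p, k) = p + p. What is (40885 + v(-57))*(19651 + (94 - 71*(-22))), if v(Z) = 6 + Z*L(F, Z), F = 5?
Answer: 859119547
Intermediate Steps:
L(p, k) = 2*p
v(Z) = 6 + 10*Z (v(Z) = 6 + Z*(2*5) = 6 + Z*10 = 6 + 10*Z)
(40885 + v(-57))*(19651 + (94 - 71*(-22))) = (40885 + (6 + 10*(-57)))*(19651 + (94 - 71*(-22))) = (40885 + (6 - 570))*(19651 + (94 + 1562)) = (40885 - 564)*(19651 + 1656) = 40321*21307 = 859119547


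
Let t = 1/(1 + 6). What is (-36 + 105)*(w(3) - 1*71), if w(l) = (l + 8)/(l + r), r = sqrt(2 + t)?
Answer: -73071/16 - 253*sqrt(105)/16 ≈ -4729.0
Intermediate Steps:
t = 1/7 ≈ 0.14286
r = sqrt(105)/7 (r = sqrt(2 + 1/7) = sqrt(15/7) = sqrt(105)/7 ≈ 1.4639)
w(l) = (8 + l)/(l + sqrt(105)/7) (w(l) = (l + 8)/(l + sqrt(105)/7) = (8 + l)/(l + sqrt(105)/7))
(-36 + 105)*(w(3) - 1*71) = (-36 + 105)*(7*(8 + 3)/(sqrt(105) + 7*3) - 1*71) = 69*(7*11/(sqrt(105) + 21) - 71) = 69*(7*11/(21 + sqrt(105)) - 71) = 69*(77/(21 + sqrt(105)) - 71) = 69*(-71 + 77/(21 + sqrt(105))) = -4899 + 5313/(21 + sqrt(105))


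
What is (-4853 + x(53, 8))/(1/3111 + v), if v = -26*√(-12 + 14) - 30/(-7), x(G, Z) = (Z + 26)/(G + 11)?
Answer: 315620071952871/20238643649248 + 957309084178083*√2/10119321824624 ≈ 149.38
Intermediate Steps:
x(G, Z) = (26 + Z)/(11 + G)
v = 30/7 - 26*√2 (v = -26*√2 - 30*(-⅐) = -26*√2 + 30/7 = 30/7 - 26*√2 ≈ -32.484)
(-4853 + x(53, 8))/(1/3111 + v) = (-4853 + (26 + 8)/(11 + 53))/(1/3111 + (30/7 - 26*√2)) = (-4853 + 34/64)/(1/3111 + (30/7 - 26*√2)) = (-4853 + (1/64)*34)/(93337/21777 - 26*√2) = (-4853 + 17/32)/(93337/21777 - 26*√2) = -155279/(32*(93337/21777 - 26*√2))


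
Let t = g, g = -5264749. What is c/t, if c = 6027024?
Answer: -6027024/5264749 ≈ -1.1448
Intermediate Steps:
t = -5264749
c/t = 6027024/(-5264749) = 6027024*(-1/5264749) = -6027024/5264749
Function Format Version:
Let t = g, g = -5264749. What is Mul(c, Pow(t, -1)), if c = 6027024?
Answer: Rational(-6027024, 5264749) ≈ -1.1448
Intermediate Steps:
t = -5264749
Mul(c, Pow(t, -1)) = Mul(6027024, Pow(-5264749, -1)) = Mul(6027024, Rational(-1, 5264749)) = Rational(-6027024, 5264749)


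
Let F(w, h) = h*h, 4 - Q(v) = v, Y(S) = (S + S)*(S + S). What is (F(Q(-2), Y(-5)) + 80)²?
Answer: 101606400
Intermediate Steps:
Y(S) = 4*S² (Y(S) = (2*S)*(2*S) = 4*S²)
Q(v) = 4 - v
F(w, h) = h²
(F(Q(-2), Y(-5)) + 80)² = ((4*(-5)²)² + 80)² = ((4*25)² + 80)² = (100² + 80)² = (10000 + 80)² = 10080² = 101606400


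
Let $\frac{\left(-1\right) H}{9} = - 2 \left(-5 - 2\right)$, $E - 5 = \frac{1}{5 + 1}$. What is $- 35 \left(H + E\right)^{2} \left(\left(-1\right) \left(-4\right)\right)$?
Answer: $- \frac{18396875}{9} \approx -2.0441 \cdot 10^{6}$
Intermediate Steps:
$E = \frac{31}{6}$ ($E = 5 + \frac{1}{5 + 1} = 5 + \frac{1}{6} = \frac{31}{6} \approx 5.1667$)
$H = -126$ ($H = - 9 \left(- 2 \left(-5 - 2\right)\right) = - 9 \left(\left(-2\right) \left(-7\right)\right) = \left(-9\right) 14 = -126$)
$- 35 \left(H + E\right)^{2} \left(\left(-1\right) \left(-4\right)\right) = - 35 \left(-126 + \frac{31}{6}\right)^{2} \left(\left(-1\right) \left(-4\right)\right) = - 35 \left(- \frac{725}{6}\right)^{2} \cdot 4 = \left(-35\right) \frac{525625}{36} \cdot 4 = \left(- \frac{18396875}{36}\right) 4 = - \frac{18396875}{9}$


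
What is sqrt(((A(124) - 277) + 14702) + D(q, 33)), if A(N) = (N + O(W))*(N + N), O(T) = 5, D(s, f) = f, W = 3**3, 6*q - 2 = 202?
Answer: 5*sqrt(1858) ≈ 215.52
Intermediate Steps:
q = 34 (q = 1/3 + (1/6)*202 = 1/3 + 101/3 = 34)
W = 27
A(N) = 2*N*(5 + N) (A(N) = (N + 5)*(N + N) = (5 + N)*(2*N) = 2*N*(5 + N))
sqrt(((A(124) - 277) + 14702) + D(q, 33)) = sqrt(((2*124*(5 + 124) - 277) + 14702) + 33) = sqrt(((2*124*129 - 277) + 14702) + 33) = sqrt(((31992 - 277) + 14702) + 33) = sqrt((31715 + 14702) + 33) = sqrt(46417 + 33) = sqrt(46450) = 5*sqrt(1858)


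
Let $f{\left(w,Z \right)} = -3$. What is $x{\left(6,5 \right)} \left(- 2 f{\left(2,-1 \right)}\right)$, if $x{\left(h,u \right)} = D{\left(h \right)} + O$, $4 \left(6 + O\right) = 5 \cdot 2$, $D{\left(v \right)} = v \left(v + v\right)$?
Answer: $411$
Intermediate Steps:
$D{\left(v \right)} = 2 v^{2}$ ($D{\left(v \right)} = v 2 v = 2 v^{2}$)
$O = - \frac{7}{2}$ ($O = -6 + \frac{5 \cdot 2}{4} = -6 + \frac{1}{4} \cdot 10 = -6 + \frac{5}{2} = - \frac{7}{2} \approx -3.5$)
$x{\left(h,u \right)} = - \frac{7}{2} + 2 h^{2}$ ($x{\left(h,u \right)} = 2 h^{2} - \frac{7}{2} = - \frac{7}{2} + 2 h^{2}$)
$x{\left(6,5 \right)} \left(- 2 f{\left(2,-1 \right)}\right) = \left(- \frac{7}{2} + 2 \cdot 6^{2}\right) \left(\left(-2\right) \left(-3\right)\right) = \left(- \frac{7}{2} + 2 \cdot 36\right) 6 = \left(- \frac{7}{2} + 72\right) 6 = \frac{137}{2} \cdot 6 = 411$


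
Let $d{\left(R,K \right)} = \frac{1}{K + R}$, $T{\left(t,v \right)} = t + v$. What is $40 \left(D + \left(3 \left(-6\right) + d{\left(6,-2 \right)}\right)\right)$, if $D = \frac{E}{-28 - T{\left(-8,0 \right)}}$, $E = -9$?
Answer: $-692$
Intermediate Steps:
$D = \frac{9}{20}$ ($D = - \frac{9}{-28 - \left(-8 + 0\right)} = - \frac{9}{-28 - -8} = - \frac{9}{-28 + 8} = - \frac{9}{-20} = \left(-9\right) \left(- \frac{1}{20}\right) = \frac{9}{20} \approx 0.45$)
$40 \left(D + \left(3 \left(-6\right) + d{\left(6,-2 \right)}\right)\right) = 40 \left(\frac{9}{20} + \left(3 \left(-6\right) + \frac{1}{-2 + 6}\right)\right) = 40 \left(\frac{9}{20} - \left(18 - \frac{1}{4}\right)\right) = 40 \left(\frac{9}{20} + \left(-18 + \frac{1}{4}\right)\right) = 40 \left(\frac{9}{20} - \frac{71}{4}\right) = 40 \left(- \frac{173}{10}\right) = -692$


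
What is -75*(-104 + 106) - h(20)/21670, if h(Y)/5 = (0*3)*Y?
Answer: -150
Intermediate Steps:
h(Y) = 0 (h(Y) = 5*((0*3)*Y) = 5*(0*Y) = 5*0 = 0)
-75*(-104 + 106) - h(20)/21670 = -75*(-104 + 106) - 0/21670 = -75*2 - 0/21670 = -150 - 1*0 = -150 + 0 = -150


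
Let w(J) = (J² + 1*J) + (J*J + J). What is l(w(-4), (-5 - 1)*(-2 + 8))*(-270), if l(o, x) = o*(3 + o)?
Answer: -174960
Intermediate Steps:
w(J) = 2*J + 2*J² (w(J) = (J² + J) + (J² + J) = (J + J²) + (J + J²) = 2*J + 2*J²)
l(w(-4), (-5 - 1)*(-2 + 8))*(-270) = ((2*(-4)*(1 - 4))*(3 + 2*(-4)*(1 - 4)))*(-270) = ((2*(-4)*(-3))*(3 + 2*(-4)*(-3)))*(-270) = (24*(3 + 24))*(-270) = (24*27)*(-270) = 648*(-270) = -174960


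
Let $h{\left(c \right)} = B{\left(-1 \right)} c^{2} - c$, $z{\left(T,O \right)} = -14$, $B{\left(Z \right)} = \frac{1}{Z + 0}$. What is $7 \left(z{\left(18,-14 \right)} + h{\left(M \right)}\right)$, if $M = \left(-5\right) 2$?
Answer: $-728$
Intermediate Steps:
$B{\left(Z \right)} = \frac{1}{Z}$
$M = -10$
$h{\left(c \right)} = - c - c^{2}$ ($h{\left(c \right)} = \frac{c^{2}}{-1} - c = - c^{2} - c = - c - c^{2}$)
$7 \left(z{\left(18,-14 \right)} + h{\left(M \right)}\right) = 7 \left(-14 - 10 \left(-1 - -10\right)\right) = 7 \left(-14 - 10 \left(-1 + 10\right)\right) = 7 \left(-14 - 90\right) = 7 \left(-104\right) = -728$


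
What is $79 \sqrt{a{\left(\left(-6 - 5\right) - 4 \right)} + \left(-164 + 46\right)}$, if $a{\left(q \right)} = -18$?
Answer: $158 i \sqrt{34} \approx 921.29 i$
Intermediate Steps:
$79 \sqrt{a{\left(\left(-6 - 5\right) - 4 \right)} + \left(-164 + 46\right)} = 79 \sqrt{-18 + \left(-164 + 46\right)} = 79 \sqrt{-18 - 118} = 79 \sqrt{-136} = 79 \cdot 2 i \sqrt{34} = 158 i \sqrt{34}$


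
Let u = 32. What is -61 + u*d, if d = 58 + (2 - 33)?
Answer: 803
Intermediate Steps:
d = 27 (d = 58 - 31 = 27)
-61 + u*d = -61 + 32*27 = -61 + 864 = 803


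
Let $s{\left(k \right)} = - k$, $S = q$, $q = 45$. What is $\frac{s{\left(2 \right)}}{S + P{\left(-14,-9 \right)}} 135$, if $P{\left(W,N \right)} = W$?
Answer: $- \frac{270}{31} \approx -8.7097$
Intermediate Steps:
$S = 45$
$\frac{s{\left(2 \right)}}{S + P{\left(-14,-9 \right)}} 135 = \frac{\left(-1\right) 2}{45 - 14} \cdot 135 = - \frac{2}{31} \cdot 135 = \left(-2\right) \frac{1}{31} \cdot 135 = \left(- \frac{2}{31}\right) 135 = - \frac{270}{31}$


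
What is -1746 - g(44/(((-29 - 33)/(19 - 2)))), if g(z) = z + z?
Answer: -53378/31 ≈ -1721.9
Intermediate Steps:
g(z) = 2*z
-1746 - g(44/(((-29 - 33)/(19 - 2)))) = -1746 - 2*44/(((-29 - 33)/(19 - 2))) = -1746 - 2*44/((-62/17)) = -1746 - 2*44/((-62*1/17)) = -1746 - 2*44/(-62/17) = -1746 - 2*44*(-17/62) = -1746 - 2*(-374)/31 = -1746 - 1*(-748/31) = -1746 + 748/31 = -53378/31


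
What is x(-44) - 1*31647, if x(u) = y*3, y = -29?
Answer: -31734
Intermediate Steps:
x(u) = -87 (x(u) = -29*3 = -87)
x(-44) - 1*31647 = -87 - 1*31647 = -87 - 31647 = -31734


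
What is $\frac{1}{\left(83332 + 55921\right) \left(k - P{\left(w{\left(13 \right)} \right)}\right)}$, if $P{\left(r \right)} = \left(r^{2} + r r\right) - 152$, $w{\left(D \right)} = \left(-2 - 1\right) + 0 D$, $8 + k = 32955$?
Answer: $\frac{1}{4606628493} \approx 2.1708 \cdot 10^{-10}$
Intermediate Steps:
$k = 32947$ ($k = -8 + 32955 = 32947$)
$w{\left(D \right)} = -3$ ($w{\left(D \right)} = -3 + 0 = -3$)
$P{\left(r \right)} = -152 + 2 r^{2}$ ($P{\left(r \right)} = \left(r^{2} + r^{2}\right) - 152 = 2 r^{2} - 152 = -152 + 2 r^{2}$)
$\frac{1}{\left(83332 + 55921\right) \left(k - P{\left(w{\left(13 \right)} \right)}\right)} = \frac{1}{\left(83332 + 55921\right) \left(32947 - \left(-152 + 2 \left(-3\right)^{2}\right)\right)} = \frac{1}{139253 \left(32947 - \left(-152 + 2 \cdot 9\right)\right)} = \frac{1}{139253 \left(32947 - \left(-152 + 18\right)\right)} = \frac{1}{139253 \left(32947 - -134\right)} = \frac{1}{139253 \left(32947 + 134\right)} = \frac{1}{139253 \cdot 33081} = \frac{1}{139253} \cdot \frac{1}{33081} = \frac{1}{4606628493}$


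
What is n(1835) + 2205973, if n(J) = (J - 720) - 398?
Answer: 2206690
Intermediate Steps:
n(J) = -1118 + J (n(J) = (-720 + J) - 398 = -1118 + J)
n(1835) + 2205973 = (-1118 + 1835) + 2205973 = 717 + 2205973 = 2206690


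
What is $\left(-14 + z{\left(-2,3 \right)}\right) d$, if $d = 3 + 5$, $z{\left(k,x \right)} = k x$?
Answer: $-160$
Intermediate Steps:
$d = 8$
$\left(-14 + z{\left(-2,3 \right)}\right) d = \left(-14 - 6\right) 8 = \left(-20\right) 8 = -160$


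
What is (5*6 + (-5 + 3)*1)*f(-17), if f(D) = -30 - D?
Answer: -364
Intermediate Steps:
(5*6 + (-5 + 3)*1)*f(-17) = (5*6 + (-5 + 3)*1)*(-30 - 1*(-17)) = (30 - 2*1)*(-30 + 17) = (30 - 2)*(-13) = 28*(-13) = -364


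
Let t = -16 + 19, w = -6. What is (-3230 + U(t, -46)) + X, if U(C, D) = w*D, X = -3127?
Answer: -6081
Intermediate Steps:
t = 3
U(C, D) = -6*D
(-3230 + U(t, -46)) + X = (-3230 - 6*(-46)) - 3127 = (-3230 + 276) - 3127 = -2954 - 3127 = -6081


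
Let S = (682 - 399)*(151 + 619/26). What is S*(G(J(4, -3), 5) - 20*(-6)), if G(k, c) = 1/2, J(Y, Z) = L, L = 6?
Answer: 309982635/52 ≈ 5.9612e+6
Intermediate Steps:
J(Y, Z) = 6
G(k, c) = ½
S = 1286235/26 (S = 283*(151 + 619*(1/26)) = 283*(151 + 619/26) = 283*(4545/26) = 1286235/26 ≈ 49471.)
S*(G(J(4, -3), 5) - 20*(-6)) = 1286235*(½ - 20*(-6))/26 = 1286235*(½ + 120)/26 = (1286235/26)*(241/2) = 309982635/52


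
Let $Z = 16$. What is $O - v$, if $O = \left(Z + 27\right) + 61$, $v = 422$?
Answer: $-318$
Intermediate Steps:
$O = 104$ ($O = \left(16 + 27\right) + 61 = 43 + 61 = 104$)
$O - v = 104 - 422 = -318$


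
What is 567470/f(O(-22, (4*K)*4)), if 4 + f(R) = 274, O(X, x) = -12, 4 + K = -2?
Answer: 56747/27 ≈ 2101.7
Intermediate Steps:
K = -6 (K = -4 - 2 = -6)
f(R) = 270 (f(R) = -4 + 274 = 270)
567470/f(O(-22, (4*K)*4)) = 567470/270 = 567470*(1/270) = 56747/27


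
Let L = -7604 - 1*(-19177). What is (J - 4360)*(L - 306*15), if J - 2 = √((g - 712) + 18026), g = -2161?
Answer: -30431914 + 6983*√15153 ≈ -2.9572e+7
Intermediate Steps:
J = 2 + √15153 (J = 2 + √((-2161 - 712) + 18026) = 2 + √(-2873 + 18026) = 2 + √15153 ≈ 125.10)
L = 11573 (L = -7604 + 19177 = 11573)
(J - 4360)*(L - 306*15) = ((2 + √15153) - 4360)*(11573 - 306*15) = (-4358 + √15153)*(11573 - 4590) = (-4358 + √15153)*6983 = -30431914 + 6983*√15153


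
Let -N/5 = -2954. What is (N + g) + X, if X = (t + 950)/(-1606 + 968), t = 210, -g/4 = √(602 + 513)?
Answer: 162450/11 - 4*√1115 ≈ 14635.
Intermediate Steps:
N = 14770 (N = -5*(-2954) = 14770)
g = -4*√1115 (g = -4*√(602 + 513) = -4*√1115 ≈ -133.57)
X = -20/11 (X = (210 + 950)/(-1606 + 968) = 1160/(-638) = 1160*(-1/638) = -20/11 ≈ -1.8182)
(N + g) + X = (14770 - 4*√1115) - 20/11 = 162450/11 - 4*√1115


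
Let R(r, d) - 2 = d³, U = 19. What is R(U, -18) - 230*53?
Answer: -18020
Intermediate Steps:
R(r, d) = 2 + d³
R(U, -18) - 230*53 = (2 + (-18)³) - 230*53 = (2 - 5832) - 12190 = -5830 - 12190 = -18020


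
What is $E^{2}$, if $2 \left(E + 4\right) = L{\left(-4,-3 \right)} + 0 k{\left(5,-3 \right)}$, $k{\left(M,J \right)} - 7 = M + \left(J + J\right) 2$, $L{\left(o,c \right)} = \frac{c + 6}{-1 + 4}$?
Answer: $\frac{49}{4} \approx 12.25$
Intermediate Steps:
$L{\left(o,c \right)} = 2 + \frac{c}{3}$ ($L{\left(o,c \right)} = \frac{6 + c}{3} = \left(6 + c\right) \frac{1}{3} = 2 + \frac{c}{3}$)
$k{\left(M,J \right)} = 7 + M + 4 J$ ($k{\left(M,J \right)} = 7 + \left(M + \left(J + J\right) 2\right) = 7 + \left(M + 2 J 2\right) = 7 + \left(M + 4 J\right) = 7 + M + 4 J$)
$E = - \frac{7}{2}$ ($E = -4 + \frac{\left(2 + \frac{1}{3} \left(-3\right)\right) + 0 \left(7 + 5 + 4 \left(-3\right)\right)}{2} = -4 + \frac{\left(2 - 1\right) + 0 \left(7 + 5 - 12\right)}{2} = -4 + \frac{1 + 0 \cdot 0}{2} = -4 + \frac{1 + 0}{2} = -4 + \frac{1}{2} \cdot 1 = -4 + \frac{1}{2} = - \frac{7}{2} \approx -3.5$)
$E^{2} = \left(- \frac{7}{2}\right)^{2} = \frac{49}{4}$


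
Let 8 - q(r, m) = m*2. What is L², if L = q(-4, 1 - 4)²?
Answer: 38416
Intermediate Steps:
q(r, m) = 8 - 2*m (q(r, m) = 8 - m*2 = 8 - 2*m)
L = 196 (L = (8 - 2*(1 - 4))² = (8 - 2*(-3))² = (8 + 6)² = 14² = 196)
L² = 196² = 38416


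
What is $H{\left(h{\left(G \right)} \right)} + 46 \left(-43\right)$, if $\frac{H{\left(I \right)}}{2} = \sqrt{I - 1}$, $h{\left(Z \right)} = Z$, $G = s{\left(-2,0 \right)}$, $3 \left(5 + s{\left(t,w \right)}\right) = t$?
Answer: $-1978 + \frac{4 i \sqrt{15}}{3} \approx -1978.0 + 5.164 i$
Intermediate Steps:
$s{\left(t,w \right)} = -5 + \frac{t}{3}$
$G = - \frac{17}{3}$ ($G = -5 + \frac{1}{3} \left(-2\right) = -5 - \frac{2}{3} = - \frac{17}{3} \approx -5.6667$)
$H{\left(I \right)} = 2 \sqrt{-1 + I}$ ($H{\left(I \right)} = 2 \sqrt{I - 1} = 2 \sqrt{-1 + I}$)
$H{\left(h{\left(G \right)} \right)} + 46 \left(-43\right) = 2 \sqrt{-1 - \frac{17}{3}} + 46 \left(-43\right) = 2 \sqrt{- \frac{20}{3}} - 1978 = 2 \frac{2 i \sqrt{15}}{3} - 1978 = \frac{4 i \sqrt{15}}{3} - 1978 = -1978 + \frac{4 i \sqrt{15}}{3}$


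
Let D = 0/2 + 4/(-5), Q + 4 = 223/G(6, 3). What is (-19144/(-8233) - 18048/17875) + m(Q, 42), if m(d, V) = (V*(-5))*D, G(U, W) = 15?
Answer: 24917308816/147164875 ≈ 169.32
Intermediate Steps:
Q = 163/15 (Q = -4 + 223/15 = 163/15 ≈ 10.867)
D = -4/5 (D = 0*(1/2) + 4*(-1/5) = 0 - 4/5 = -4/5 ≈ -0.80000)
m(d, V) = 4*V (m(d, V) = (V*(-5))*(-4/5) = -5*V*(-4/5) = 4*V)
(-19144/(-8233) - 18048/17875) + m(Q, 42) = (-19144/(-8233) - 18048/17875) + 4*42 = (-19144*(-1/8233) - 18048*1/17875) + 168 = (19144/8233 - 18048/17875) + 168 = 193609816/147164875 + 168 = 24917308816/147164875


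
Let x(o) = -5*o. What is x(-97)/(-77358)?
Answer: -485/77358 ≈ -0.0062696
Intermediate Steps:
x(-97)/(-77358) = -5*(-97)/(-77358) = 485*(-1/77358) = -485/77358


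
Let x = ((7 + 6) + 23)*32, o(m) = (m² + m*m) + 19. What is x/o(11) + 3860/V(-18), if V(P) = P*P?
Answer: 38353/2349 ≈ 16.327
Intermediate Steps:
o(m) = 19 + 2*m² (o(m) = (m² + m²) + 19 = 2*m² + 19 = 19 + 2*m²)
V(P) = P²
x = 1152 (x = (13 + 23)*32 = 36*32 = 1152)
x/o(11) + 3860/V(-18) = 1152/(19 + 2*11²) + 3860/((-18)²) = 1152/(19 + 2*121) + 3860/324 = 1152/(19 + 242) + 3860*(1/324) = 1152/261 + 965/81 = 1152*(1/261) + 965/81 = 128/29 + 965/81 = 38353/2349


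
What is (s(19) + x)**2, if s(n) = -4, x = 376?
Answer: 138384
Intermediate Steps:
(s(19) + x)**2 = (-4 + 376)**2 = 372**2 = 138384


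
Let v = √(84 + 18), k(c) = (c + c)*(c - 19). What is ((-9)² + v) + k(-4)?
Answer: 265 + √102 ≈ 275.10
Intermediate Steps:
k(c) = 2*c*(-19 + c) (k(c) = (2*c)*(-19 + c) = 2*c*(-19 + c))
v = √102 ≈ 10.100
((-9)² + v) + k(-4) = ((-9)² + √102) + 2*(-4)*(-19 - 4) = (81 + √102) + 2*(-4)*(-23) = (81 + √102) + 184 = 265 + √102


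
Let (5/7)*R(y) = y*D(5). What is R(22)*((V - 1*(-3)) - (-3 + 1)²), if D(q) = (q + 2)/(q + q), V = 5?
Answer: 2156/25 ≈ 86.240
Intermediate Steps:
D(q) = (2 + q)/(2*q) (D(q) = (2 + q)/((2*q)) = (2 + q)*(1/(2*q)) = (2 + q)/(2*q))
R(y) = 49*y/50 (R(y) = 7*(y*((½)*(2 + 5)/5))/5 = 7*(y*((½)*(⅕)*7))/5 = 7*(y*(7/10))/5 = 7*(7*y/10)/5 = 49*y/50)
R(22)*((V - 1*(-3)) - (-3 + 1)²) = ((49/50)*22)*((5 - 1*(-3)) - (-3 + 1)²) = 539*((5 + 3) - 1*(-2)²)/25 = 539*(8 - 1*4)/25 = 539*(8 - 4)/25 = (539/25)*4 = 2156/25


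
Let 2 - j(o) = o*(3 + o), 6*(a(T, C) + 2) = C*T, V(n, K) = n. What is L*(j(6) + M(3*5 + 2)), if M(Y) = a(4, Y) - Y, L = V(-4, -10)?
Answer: 716/3 ≈ 238.67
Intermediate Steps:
L = -4
a(T, C) = -2 + C*T/6 (a(T, C) = -2 + (C*T)/6 = -2 + C*T/6)
j(o) = 2 - o*(3 + o)
M(Y) = -2 - Y/3 (M(Y) = (-2 + (⅙)*Y*4) - Y = (-2 + 2*Y/3) - Y = -2 - Y/3)
L*(j(6) + M(3*5 + 2)) = -4*((2 - 1*6² - 3*6) + (-2 - (3*5 + 2)/3)) = -4*((2 - 1*36 - 18) + (-2 - (15 + 2)/3)) = -4*((2 - 36 - 18) + (-2 - ⅓*17)) = -4*(-52 + (-2 - 17/3)) = -4*(-52 - 23/3) = -4*(-179/3) = 716/3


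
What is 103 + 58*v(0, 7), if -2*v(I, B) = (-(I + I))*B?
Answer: 103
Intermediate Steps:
v(I, B) = B*I (v(I, B) = -(-(I + I))*B/2 = -(-2*I)*B/2 = -(-1)*B*I = B*I)
103 + 58*v(0, 7) = 103 + 58*(7*0) = 103 + 58*0 = 103 + 0 = 103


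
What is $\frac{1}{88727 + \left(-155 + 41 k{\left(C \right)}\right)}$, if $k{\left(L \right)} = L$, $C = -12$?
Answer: $\frac{1}{88080} \approx 1.1353 \cdot 10^{-5}$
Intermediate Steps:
$\frac{1}{88727 + \left(-155 + 41 k{\left(C \right)}\right)} = \frac{1}{88727 + \left(-155 + 41 \left(-12\right)\right)} = \frac{1}{88727 - 647} = \frac{1}{88080}$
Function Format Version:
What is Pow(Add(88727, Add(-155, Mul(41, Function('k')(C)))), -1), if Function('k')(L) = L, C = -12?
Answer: Rational(1, 88080) ≈ 1.1353e-5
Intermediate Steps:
Pow(Add(88727, Add(-155, Mul(41, Function('k')(C)))), -1) = Pow(Add(88727, Add(-155, Mul(41, -12))), -1) = Pow(Add(88727, Add(-155, -492)), -1) = Pow(Add(88727, -647), -1) = Pow(88080, -1) = Rational(1, 88080)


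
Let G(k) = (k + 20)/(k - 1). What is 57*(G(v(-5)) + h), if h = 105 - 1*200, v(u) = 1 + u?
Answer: -27987/5 ≈ -5597.4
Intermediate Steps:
G(k) = (20 + k)/(-1 + k)
h = -95 (h = 105 - 200 = -95)
57*(G(v(-5)) + h) = 57*((20 + (1 - 5))/(-1 + (1 - 5)) - 95) = 57*((20 - 4)/(-1 - 4) - 95) = 57*(16/(-5) - 95) = 57*(-1/5*16 - 95) = 57*(-16/5 - 95) = 57*(-491/5) = -27987/5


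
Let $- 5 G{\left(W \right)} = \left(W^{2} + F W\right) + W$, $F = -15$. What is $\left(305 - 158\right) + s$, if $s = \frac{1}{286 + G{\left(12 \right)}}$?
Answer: $\frac{213743}{1454} \approx 147.0$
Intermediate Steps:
$G{\left(W \right)} = - \frac{W^{2}}{5} + \frac{14 W}{5}$ ($G{\left(W \right)} = - \frac{\left(W^{2} - 15 W\right) + W}{5} = - \frac{W^{2} - 14 W}{5} = - \frac{W^{2}}{5} + \frac{14 W}{5}$)
$s = \frac{5}{1454}$ ($s = \frac{1}{286 + \frac{1}{5} \cdot 12 \left(14 - 12\right)} = \frac{1}{286 + \frac{1}{5} \cdot 12 \cdot 2} = \frac{1}{286 + \frac{24}{5}} = \frac{1}{\frac{1454}{5}} = \frac{5}{1454} \approx 0.0034388$)
$\left(305 - 158\right) + s = \left(305 - 158\right) + \frac{5}{1454} = 147 + \frac{5}{1454} = \frac{213743}{1454}$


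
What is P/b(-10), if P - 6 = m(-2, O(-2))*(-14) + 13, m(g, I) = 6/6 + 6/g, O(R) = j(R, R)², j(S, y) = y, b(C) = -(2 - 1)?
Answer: -47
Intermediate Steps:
b(C) = -1 (b(C) = -1*1 = -1)
O(R) = R²
m(g, I) = 1 + 6/g (m(g, I) = 6*(⅙) + 6/g = 1 + 6/g)
P = 47 (P = 6 + (((6 - 2)/(-2))*(-14) + 13) = 6 + (-½*4*(-14) + 13) = 6 + (-2*(-14) + 13) = 6 + (28 + 13) = 6 + 41 = 47)
P/b(-10) = 47/(-1) = 47*(-1) = -47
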